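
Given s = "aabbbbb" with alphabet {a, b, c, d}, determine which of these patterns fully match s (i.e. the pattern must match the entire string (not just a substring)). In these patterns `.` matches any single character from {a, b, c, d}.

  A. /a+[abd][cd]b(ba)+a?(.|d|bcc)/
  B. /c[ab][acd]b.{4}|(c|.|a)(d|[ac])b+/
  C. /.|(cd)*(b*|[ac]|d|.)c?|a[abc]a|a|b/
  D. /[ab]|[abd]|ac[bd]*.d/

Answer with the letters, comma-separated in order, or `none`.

A → no match
B → match
C → no match
D → no match

B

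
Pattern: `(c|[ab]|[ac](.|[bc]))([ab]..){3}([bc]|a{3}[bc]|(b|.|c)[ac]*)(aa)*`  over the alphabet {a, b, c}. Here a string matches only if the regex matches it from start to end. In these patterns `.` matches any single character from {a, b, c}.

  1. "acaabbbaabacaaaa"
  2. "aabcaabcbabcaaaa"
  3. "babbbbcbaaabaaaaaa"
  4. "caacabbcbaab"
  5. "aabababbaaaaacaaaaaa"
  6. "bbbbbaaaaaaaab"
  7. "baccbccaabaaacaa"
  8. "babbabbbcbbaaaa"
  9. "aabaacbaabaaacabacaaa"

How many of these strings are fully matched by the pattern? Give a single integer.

1 → match
2 → match
3 → no match
4 → match
5 → match
6 → match
7 → match
8 → match
9 → no match
Total matched: 7

7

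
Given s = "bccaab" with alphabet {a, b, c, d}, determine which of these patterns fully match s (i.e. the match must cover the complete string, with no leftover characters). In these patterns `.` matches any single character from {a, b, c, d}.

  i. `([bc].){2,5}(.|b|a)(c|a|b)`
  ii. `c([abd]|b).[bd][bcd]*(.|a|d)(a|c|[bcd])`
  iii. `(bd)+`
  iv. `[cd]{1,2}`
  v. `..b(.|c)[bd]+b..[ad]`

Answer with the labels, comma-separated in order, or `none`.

i

i → match
ii → no match — must start with "c"
iii → no match — must start with "bd"
iv → no match
v → no match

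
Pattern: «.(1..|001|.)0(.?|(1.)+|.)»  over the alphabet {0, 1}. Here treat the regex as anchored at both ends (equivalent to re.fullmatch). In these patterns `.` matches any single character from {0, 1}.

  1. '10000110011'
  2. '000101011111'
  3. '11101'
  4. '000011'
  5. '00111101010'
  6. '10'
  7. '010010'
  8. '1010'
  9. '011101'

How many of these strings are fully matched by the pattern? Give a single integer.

1

1 → no match
2 → no match
3 → no match
4 → no match
5 → no match
6 → no match
7 → no match
8 → no match
9 → match
Total matched: 1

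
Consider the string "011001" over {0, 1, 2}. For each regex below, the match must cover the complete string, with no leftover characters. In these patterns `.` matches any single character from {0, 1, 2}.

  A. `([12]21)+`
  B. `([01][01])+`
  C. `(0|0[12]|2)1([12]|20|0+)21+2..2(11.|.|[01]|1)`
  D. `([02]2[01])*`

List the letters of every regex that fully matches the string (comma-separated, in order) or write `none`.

A → no match — must end with "21"
B → match
C → no match
D → no match

B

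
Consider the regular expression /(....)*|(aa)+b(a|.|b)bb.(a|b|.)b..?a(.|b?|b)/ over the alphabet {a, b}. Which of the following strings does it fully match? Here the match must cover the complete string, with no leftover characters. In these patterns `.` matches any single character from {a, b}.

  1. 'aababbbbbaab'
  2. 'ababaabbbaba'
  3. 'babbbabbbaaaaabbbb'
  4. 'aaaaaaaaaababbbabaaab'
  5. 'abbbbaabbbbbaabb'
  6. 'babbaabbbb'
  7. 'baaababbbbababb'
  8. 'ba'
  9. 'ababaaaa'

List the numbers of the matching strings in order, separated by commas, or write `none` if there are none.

1, 2, 4, 5, 9

1. 'aababbbbbaab' → match
2. 'ababaabbbaba' → match
3 → no match
4 → match
5 → match
6. 'babbaabbbb' → no match
7 → no match
8. 'ba' → no match
9. 'ababaaaa' → match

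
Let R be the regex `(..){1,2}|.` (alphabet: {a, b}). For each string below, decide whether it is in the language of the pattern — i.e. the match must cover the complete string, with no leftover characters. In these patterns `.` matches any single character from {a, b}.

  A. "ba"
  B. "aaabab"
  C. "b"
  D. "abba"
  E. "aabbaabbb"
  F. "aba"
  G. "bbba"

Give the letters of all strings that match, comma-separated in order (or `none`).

A → match
B → no match
C → match
D → match
E → no match
F → no match
G → match

A, C, D, G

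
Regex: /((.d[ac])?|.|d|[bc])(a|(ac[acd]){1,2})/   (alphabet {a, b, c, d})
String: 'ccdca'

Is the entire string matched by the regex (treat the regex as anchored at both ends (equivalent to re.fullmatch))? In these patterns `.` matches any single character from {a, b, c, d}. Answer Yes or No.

No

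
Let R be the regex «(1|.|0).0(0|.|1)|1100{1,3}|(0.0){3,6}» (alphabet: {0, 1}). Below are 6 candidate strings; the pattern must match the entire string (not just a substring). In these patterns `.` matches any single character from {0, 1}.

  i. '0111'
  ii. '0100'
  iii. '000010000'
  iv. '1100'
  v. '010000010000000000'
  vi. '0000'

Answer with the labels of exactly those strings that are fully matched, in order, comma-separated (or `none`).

ii, iii, iv, v, vi

i → no match
ii → match
iii → match
iv → match
v → match
vi → match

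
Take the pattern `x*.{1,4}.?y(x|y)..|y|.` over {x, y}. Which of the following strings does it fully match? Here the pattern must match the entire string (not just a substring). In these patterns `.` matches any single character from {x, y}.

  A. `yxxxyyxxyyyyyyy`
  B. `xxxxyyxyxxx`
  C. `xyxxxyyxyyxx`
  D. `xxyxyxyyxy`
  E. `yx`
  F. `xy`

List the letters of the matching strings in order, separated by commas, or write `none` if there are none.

A → no match
B → match
C → no match
D → match
E → no match
F → no match

B, D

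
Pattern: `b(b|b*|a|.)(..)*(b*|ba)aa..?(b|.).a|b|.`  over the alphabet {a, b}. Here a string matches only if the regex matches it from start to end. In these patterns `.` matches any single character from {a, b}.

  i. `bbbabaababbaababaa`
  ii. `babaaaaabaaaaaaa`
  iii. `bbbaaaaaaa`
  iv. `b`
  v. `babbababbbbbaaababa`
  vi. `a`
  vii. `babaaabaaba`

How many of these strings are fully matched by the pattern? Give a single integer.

7

i → match
ii → match
iii → match
iv → match
v → match
vi → match
vii → match
Total matched: 7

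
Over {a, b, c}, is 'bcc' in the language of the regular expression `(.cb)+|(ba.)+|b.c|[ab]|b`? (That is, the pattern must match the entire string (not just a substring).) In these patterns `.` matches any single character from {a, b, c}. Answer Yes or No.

Yes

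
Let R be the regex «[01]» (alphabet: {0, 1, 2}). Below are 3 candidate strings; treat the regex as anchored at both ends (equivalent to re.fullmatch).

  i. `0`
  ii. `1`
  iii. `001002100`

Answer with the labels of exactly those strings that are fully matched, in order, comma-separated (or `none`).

i, ii

i → match
ii → match
iii → no match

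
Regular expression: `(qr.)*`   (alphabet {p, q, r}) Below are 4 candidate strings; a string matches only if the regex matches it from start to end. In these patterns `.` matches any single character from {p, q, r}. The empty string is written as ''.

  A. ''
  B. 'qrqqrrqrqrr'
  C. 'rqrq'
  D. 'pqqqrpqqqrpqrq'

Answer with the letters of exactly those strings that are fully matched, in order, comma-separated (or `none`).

A → match
B → no match
C → no match
D → no match

A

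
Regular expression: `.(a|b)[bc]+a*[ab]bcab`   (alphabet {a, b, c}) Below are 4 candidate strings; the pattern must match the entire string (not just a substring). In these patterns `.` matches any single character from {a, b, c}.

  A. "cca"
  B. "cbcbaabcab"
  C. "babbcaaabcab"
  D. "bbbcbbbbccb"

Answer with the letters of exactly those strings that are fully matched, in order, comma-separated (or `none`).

A. "cca" → no match — must end with "bcab"
B. "cbcbaabcab" → match
C. "babbcaaabcab" → match
D. "bbbcbbbbccb" → no match — must end with "bcab"

B, C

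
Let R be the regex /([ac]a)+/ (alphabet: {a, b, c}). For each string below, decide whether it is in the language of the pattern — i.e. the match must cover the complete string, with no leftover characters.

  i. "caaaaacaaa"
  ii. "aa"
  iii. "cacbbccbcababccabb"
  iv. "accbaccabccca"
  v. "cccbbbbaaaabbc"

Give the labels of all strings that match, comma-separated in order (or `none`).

i → match
ii → match
iii → no match — must end with "a"
iv → no match
v → no match — must end with "a"

i, ii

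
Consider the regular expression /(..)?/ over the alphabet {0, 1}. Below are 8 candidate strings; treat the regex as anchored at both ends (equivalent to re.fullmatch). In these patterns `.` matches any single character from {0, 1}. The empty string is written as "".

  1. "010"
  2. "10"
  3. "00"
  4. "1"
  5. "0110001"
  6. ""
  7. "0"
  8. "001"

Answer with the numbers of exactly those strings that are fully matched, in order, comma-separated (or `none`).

1 → no match
2 → match
3 → match
4 → no match
5 → no match
6 → match
7 → no match
8 → no match

2, 3, 6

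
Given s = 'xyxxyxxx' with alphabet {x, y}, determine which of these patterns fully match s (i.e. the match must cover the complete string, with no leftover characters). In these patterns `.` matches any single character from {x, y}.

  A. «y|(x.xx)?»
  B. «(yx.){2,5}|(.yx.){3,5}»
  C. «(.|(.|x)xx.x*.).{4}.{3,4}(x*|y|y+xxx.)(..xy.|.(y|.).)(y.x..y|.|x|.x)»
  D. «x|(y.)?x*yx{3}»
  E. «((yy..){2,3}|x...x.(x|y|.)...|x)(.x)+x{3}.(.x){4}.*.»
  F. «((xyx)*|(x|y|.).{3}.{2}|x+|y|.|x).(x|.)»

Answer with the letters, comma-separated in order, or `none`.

A → no match
B → no match
C → no match
D → no match
E → no match
F → match

F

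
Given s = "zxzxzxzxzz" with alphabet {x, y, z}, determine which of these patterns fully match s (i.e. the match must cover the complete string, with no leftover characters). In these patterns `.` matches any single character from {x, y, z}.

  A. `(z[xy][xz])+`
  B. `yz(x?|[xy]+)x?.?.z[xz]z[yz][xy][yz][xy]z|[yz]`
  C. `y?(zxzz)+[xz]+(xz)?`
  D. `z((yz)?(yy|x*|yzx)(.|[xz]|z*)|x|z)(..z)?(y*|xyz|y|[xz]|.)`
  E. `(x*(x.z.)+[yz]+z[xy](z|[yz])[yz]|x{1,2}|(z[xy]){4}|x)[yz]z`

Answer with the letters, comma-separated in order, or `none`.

E

A → no match
B → no match
C → no match
D → no match
E → match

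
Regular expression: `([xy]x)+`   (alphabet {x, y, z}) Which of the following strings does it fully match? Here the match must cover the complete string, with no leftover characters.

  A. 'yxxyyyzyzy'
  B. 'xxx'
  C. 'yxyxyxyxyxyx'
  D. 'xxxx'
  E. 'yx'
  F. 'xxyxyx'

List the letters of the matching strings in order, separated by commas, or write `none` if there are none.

C, D, E, F

A. 'yxxyyyzyzy' → no match — must end with 'x'
B. 'xxx' → no match
C. 'yxyxyxyxyxyx' → match
D. 'xxxx' → match
E. 'yx' → match
F. 'xxyxyx' → match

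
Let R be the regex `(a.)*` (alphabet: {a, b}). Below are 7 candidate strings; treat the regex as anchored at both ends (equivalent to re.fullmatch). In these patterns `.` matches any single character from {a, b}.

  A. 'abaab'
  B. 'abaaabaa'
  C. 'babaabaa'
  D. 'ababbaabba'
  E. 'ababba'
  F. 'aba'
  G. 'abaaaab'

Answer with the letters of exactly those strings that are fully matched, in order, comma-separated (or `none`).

A. 'abaab' → no match
B. 'abaaabaa' → match
C. 'babaabaa' → no match
D. 'ababbaabba' → no match
E. 'ababba' → no match
F. 'aba' → no match
G. 'abaaaab' → no match

B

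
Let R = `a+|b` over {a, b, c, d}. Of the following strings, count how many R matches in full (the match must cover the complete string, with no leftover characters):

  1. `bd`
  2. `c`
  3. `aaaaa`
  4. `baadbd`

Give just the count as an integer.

1 → no match
2 → no match
3 → match
4 → no match
Total matched: 1

1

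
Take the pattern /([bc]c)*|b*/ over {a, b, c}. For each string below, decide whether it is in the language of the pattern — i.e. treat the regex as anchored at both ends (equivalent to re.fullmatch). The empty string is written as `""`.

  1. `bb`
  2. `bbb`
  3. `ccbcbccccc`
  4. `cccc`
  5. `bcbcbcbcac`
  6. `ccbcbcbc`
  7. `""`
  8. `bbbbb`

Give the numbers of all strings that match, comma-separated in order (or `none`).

1, 2, 3, 4, 6, 7, 8

1. `bb` → match
2. `bbb` → match
3. `ccbcbccccc` → match
4. `cccc` → match
5. `bcbcbcbcac` → no match
6. `ccbcbcbc` → match
7. `""` → match
8. `bbbbb` → match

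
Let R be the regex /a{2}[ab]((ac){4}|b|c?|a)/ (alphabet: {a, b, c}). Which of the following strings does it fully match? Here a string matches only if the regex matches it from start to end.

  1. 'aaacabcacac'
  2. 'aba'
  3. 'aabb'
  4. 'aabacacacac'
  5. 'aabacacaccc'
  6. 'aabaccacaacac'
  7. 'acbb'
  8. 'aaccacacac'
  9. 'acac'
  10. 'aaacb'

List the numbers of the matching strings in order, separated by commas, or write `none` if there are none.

1 → no match
2 → no match
3 → match
4 → match
5 → no match
6 → no match
7 → no match
8 → no match
9 → no match
10 → no match

3, 4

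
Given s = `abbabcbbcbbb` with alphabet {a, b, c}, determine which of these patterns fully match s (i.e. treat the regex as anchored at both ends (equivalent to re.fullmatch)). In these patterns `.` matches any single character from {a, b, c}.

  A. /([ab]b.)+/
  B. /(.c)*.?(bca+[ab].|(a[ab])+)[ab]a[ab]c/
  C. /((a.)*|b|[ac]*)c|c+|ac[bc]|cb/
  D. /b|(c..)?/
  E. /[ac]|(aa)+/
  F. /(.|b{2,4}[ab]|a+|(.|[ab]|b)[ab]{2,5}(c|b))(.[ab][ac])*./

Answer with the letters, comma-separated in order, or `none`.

A → match
B → no match — must end with `c`
C → no match
D → no match
E → no match
F → no match

A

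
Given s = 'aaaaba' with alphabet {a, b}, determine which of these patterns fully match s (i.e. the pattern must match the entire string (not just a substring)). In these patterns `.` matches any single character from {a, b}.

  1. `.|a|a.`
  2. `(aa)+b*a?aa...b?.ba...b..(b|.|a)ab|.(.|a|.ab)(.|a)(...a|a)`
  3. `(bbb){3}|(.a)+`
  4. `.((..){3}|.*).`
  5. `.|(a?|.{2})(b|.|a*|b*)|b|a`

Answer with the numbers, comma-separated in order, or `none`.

3, 4

1 → no match
2 → no match
3 → match
4 → match
5 → no match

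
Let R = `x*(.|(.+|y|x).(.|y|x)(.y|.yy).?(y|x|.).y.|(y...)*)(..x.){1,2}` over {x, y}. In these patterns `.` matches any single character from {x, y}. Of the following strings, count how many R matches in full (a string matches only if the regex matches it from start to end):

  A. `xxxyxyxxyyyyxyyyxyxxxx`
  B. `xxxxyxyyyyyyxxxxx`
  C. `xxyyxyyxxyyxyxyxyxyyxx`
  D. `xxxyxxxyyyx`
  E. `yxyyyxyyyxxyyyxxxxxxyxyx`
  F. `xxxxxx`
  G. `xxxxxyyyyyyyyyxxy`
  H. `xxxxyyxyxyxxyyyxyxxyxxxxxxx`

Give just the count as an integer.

4

A → no match
B → match
C → match
D → no match
E → no match
F → match
G → match
H → no match
Total matched: 4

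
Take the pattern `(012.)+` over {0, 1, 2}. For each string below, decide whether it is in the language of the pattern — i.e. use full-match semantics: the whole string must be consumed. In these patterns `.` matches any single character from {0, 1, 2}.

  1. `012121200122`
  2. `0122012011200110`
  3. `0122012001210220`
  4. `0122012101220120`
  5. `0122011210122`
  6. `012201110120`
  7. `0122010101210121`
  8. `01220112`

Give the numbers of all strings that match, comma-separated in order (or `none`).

1. `012121200122` → no match
2 → no match
3 → no match
4 → match
5 → no match
6. `012201110120` → no match
7 → no match
8. `01220112` → no match

4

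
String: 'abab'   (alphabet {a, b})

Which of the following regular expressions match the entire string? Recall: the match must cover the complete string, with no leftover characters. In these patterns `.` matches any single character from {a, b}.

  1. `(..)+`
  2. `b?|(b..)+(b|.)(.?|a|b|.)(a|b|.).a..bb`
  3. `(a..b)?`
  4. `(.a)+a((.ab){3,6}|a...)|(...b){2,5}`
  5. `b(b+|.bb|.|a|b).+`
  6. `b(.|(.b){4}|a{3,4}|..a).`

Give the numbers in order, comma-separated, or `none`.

1 → match
2 → no match
3 → match
4 → no match
5 → no match — must start with 'b'
6 → no match — must start with 'b'

1, 3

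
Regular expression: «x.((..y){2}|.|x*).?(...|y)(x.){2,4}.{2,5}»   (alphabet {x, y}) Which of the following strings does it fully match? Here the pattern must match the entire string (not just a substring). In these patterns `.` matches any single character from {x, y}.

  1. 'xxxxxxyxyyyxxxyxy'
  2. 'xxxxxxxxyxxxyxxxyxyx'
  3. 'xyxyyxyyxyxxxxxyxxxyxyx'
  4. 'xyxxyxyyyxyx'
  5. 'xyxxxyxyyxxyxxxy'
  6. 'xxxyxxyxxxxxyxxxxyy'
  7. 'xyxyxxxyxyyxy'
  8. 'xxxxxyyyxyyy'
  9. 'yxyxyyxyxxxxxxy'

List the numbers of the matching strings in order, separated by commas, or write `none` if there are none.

1 → no match
2 → match
3 → match
4. 'xyxxyxyyyxyx' → no match
5 → no match
6 → match
7 → match
8. 'xxxxxyyyxyyy' → no match
9 → no match — must start with 'x'

2, 3, 6, 7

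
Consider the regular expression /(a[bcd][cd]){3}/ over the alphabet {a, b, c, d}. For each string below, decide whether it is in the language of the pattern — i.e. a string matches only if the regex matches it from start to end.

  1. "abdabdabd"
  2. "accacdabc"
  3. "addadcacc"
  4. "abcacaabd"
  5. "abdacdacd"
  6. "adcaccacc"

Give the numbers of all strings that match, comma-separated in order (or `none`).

1, 2, 3, 5, 6

1. "abdabdabd" → match
2. "accacdabc" → match
3. "addadcacc" → match
4. "abcacaabd" → no match
5. "abdacdacd" → match
6. "adcaccacc" → match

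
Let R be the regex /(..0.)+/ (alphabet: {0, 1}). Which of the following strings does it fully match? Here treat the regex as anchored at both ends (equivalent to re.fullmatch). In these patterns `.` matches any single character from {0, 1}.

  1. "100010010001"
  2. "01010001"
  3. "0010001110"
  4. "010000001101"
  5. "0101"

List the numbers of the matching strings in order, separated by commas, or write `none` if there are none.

1 → match
2 → match
3 → no match
4 → match
5 → match

1, 2, 4, 5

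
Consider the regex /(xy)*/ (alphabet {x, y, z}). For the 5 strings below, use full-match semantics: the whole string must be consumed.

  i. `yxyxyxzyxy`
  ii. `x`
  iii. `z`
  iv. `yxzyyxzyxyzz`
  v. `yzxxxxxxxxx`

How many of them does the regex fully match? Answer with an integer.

i → no match
ii → no match
iii → no match
iv → no match
v → no match
Total matched: 0

0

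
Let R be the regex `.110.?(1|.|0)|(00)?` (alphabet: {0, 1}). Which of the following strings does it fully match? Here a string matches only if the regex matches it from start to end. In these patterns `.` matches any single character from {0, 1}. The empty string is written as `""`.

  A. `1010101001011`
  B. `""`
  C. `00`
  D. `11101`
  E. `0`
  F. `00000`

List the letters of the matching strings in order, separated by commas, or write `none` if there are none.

B, C, D

A → no match
B → match
C → match
D → match
E → no match
F → no match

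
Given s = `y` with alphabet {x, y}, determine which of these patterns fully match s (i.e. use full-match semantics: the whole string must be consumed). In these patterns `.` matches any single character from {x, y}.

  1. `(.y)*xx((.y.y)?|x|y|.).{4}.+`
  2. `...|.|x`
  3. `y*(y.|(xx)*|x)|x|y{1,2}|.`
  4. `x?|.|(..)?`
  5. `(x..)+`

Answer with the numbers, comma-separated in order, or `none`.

2, 3, 4

1 → no match
2 → match
3 → match
4 → match
5 → no match — must start with `x`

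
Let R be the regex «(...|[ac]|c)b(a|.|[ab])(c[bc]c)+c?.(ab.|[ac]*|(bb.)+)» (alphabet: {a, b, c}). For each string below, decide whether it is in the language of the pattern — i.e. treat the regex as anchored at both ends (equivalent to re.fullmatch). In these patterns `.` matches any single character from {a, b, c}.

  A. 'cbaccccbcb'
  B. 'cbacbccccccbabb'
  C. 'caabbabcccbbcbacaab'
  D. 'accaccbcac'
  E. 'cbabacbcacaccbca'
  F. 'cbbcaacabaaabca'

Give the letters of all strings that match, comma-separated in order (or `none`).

A

A → match
B → no match
C → no match
D → no match
E → no match
F → no match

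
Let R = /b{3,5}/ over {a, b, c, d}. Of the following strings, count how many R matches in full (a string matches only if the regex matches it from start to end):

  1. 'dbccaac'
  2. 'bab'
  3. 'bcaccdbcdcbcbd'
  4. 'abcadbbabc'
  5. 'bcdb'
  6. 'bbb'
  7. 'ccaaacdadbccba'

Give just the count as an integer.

1

1 → no match — must start with 'b'
2 → no match
3 → no match — must end with 'b'
4 → no match — must start with 'b'
5 → no match
6 → match
7 → no match — must start with 'b'
Total matched: 1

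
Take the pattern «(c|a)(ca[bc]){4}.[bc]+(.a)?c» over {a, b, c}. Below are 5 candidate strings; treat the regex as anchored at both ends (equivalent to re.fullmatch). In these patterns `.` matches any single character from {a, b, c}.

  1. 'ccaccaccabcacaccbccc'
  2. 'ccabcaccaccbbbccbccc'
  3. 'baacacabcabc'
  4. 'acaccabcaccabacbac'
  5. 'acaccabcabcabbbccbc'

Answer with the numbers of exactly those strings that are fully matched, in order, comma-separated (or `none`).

1, 4, 5

1 → match
2 → no match
3 → no match
4 → match
5 → match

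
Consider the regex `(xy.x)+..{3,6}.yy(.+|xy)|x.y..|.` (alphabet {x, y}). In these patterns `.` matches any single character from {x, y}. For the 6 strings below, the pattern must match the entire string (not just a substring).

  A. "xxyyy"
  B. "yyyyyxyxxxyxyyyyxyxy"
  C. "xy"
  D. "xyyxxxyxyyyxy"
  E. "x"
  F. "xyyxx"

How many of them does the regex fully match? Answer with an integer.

A → match
B → no match
C → no match
D → match
E → match
F → match
Total matched: 4

4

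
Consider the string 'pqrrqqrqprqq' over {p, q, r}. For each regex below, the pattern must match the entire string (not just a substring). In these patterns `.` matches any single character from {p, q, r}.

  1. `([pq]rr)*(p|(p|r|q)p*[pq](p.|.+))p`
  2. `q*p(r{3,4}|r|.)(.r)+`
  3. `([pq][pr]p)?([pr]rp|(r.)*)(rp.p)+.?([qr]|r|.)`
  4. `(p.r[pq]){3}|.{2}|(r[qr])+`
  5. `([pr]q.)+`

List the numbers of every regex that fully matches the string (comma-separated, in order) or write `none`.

1 → no match — must end with 'p'
2 → no match — must end with 'r'
3 → no match
4 → no match
5 → match

5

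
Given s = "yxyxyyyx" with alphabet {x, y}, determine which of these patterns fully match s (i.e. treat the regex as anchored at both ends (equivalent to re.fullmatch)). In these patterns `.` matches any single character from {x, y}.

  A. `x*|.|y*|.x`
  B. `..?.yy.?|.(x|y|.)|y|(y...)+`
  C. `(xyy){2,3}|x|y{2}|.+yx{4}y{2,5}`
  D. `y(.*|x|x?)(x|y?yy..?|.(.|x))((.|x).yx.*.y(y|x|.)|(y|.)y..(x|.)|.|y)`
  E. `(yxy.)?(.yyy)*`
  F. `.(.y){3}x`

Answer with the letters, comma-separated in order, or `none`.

B, D, F

A → no match
B → match
C → no match
D → match
E → no match
F → match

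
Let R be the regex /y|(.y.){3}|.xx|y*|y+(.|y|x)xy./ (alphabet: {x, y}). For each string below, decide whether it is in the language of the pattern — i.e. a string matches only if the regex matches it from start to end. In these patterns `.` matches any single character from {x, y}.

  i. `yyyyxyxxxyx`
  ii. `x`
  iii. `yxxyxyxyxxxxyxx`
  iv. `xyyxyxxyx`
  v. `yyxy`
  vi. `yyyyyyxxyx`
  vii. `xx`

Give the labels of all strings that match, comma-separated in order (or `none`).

iv, vi

i → no match
ii → no match
iii → no match
iv → match
v → no match
vi → match
vii → no match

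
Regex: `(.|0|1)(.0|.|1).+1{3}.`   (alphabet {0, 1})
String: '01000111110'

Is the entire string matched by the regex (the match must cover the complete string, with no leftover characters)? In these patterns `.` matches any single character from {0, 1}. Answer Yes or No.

Yes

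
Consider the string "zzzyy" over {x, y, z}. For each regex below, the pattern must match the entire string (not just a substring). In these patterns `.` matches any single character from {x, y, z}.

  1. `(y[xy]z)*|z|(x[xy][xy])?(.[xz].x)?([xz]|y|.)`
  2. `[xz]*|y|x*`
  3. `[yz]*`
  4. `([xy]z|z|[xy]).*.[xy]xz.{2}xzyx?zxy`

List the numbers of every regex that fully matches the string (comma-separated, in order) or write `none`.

1 → no match
2 → no match
3 → match
4 → no match — must end with "zxy"

3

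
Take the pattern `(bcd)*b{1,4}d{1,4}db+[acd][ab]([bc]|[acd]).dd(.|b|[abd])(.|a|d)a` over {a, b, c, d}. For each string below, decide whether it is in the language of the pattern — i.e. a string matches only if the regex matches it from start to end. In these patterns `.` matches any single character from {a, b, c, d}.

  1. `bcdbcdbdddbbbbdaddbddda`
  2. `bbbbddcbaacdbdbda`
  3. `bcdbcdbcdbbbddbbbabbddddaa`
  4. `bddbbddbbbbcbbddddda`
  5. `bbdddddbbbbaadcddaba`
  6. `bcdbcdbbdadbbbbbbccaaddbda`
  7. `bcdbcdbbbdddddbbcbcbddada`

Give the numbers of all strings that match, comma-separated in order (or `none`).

3, 5, 7

1 → no match
2 → no match
3 → match
4 → no match
5 → match
6 → no match
7 → match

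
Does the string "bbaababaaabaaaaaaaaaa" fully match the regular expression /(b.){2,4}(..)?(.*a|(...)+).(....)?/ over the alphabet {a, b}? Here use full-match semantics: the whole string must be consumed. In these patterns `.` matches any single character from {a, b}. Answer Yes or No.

No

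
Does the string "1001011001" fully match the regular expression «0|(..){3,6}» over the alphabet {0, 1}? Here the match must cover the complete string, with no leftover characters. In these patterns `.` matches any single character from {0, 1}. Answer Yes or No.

Yes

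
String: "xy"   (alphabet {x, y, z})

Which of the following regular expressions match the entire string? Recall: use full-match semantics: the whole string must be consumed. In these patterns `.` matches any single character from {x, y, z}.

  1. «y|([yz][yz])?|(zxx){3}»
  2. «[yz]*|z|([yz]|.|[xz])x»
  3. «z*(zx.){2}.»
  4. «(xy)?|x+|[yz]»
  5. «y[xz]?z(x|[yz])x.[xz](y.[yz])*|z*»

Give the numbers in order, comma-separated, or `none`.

4

1 → no match
2 → no match
3 → no match
4 → match
5 → no match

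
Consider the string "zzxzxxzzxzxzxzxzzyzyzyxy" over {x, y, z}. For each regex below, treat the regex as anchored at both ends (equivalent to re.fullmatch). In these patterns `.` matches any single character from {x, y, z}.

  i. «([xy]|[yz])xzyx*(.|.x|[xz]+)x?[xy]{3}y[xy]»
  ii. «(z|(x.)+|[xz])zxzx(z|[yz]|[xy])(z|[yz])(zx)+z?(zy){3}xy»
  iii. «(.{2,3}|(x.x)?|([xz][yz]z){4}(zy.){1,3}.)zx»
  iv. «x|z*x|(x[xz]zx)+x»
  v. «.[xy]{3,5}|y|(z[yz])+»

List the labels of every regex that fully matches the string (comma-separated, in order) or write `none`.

i → no match
ii → match
iii → no match — must end with "zx"
iv → no match
v → no match

ii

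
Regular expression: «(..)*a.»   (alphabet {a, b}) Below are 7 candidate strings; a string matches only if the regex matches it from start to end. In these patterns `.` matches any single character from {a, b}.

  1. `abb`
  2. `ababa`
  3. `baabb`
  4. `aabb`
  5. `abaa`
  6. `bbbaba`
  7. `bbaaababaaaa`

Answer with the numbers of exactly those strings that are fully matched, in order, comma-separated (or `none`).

1. `abb` → no match
2. `ababa` → no match
3. `baabb` → no match
4. `aabb` → no match
5. `abaa` → match
6. `bbbaba` → no match
7. `bbaaababaaaa` → match

5, 7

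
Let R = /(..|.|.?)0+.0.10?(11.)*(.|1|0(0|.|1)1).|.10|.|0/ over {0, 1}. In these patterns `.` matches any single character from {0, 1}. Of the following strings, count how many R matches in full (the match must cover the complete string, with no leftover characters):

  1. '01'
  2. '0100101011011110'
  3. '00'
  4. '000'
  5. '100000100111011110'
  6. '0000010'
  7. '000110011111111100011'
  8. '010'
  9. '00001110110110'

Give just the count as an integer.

1 → no match
2 → no match
3 → no match
4 → no match
5 → match
6 → no match
7 → no match
8 → match
9 → no match
Total matched: 2

2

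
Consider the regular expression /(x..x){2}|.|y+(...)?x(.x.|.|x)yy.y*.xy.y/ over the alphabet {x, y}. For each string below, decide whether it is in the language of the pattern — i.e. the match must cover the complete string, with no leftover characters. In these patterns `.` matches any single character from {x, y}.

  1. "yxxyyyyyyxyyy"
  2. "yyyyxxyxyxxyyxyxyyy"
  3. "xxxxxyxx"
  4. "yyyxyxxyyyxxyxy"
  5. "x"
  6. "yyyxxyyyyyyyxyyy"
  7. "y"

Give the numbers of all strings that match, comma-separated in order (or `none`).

1 → match
2 → match
3. "xxxxxyxx" → match
4 → match
5. "x" → match
6 → match
7. "y" → match

1, 2, 3, 4, 5, 6, 7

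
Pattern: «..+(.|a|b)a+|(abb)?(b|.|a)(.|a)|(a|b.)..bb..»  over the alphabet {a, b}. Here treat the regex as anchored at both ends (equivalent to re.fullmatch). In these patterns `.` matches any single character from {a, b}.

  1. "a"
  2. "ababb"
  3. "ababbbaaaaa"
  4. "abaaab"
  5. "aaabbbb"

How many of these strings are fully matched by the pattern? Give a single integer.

2

1 → no match
2 → no match
3 → match
4 → no match
5 → match
Total matched: 2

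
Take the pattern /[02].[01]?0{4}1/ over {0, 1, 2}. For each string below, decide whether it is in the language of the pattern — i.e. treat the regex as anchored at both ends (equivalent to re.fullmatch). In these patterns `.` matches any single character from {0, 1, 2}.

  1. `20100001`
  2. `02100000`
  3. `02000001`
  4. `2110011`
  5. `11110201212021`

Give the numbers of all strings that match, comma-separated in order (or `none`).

1, 3

1. `20100001` → match
2. `02100000` → no match — must end with `01`
3. `02000001` → match
4. `2110011` → no match — must end with `01`
5 → no match — must end with `01`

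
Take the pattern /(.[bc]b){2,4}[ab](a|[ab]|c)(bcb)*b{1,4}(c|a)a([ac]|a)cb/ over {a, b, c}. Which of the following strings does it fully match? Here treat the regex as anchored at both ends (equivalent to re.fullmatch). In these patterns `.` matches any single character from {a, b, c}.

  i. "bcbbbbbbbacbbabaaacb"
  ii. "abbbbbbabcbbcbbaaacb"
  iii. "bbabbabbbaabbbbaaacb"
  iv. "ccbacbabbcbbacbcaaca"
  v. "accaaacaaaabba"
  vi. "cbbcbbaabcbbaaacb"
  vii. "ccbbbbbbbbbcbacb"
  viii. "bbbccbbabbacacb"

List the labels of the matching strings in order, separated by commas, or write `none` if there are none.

i → match
ii → match
iii → no match
iv → no match — must end with "cb"
v → no match — must end with "cb"
vi → match
vii → no match
viii → no match

i, ii, vi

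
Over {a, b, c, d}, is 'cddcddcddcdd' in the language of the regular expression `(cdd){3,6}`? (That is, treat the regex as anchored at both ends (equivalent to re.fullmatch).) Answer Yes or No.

Yes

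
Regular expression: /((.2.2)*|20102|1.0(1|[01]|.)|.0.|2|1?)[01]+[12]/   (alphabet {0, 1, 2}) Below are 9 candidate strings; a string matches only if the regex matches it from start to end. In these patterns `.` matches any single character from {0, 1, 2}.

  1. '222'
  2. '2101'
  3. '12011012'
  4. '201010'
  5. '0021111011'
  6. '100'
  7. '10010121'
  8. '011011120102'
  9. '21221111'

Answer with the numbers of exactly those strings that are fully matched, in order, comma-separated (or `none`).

2, 3, 5

1 → no match
2 → match
3 → match
4 → no match
5 → match
6 → no match
7 → no match
8 → no match
9 → no match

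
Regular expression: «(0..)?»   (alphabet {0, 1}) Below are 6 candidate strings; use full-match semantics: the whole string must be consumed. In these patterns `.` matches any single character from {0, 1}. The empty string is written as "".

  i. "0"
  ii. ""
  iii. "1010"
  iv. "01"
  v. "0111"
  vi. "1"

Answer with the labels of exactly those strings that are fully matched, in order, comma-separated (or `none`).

ii

i. "0" → no match
ii. "" → match
iii. "1010" → no match
iv. "01" → no match
v. "0111" → no match
vi. "1" → no match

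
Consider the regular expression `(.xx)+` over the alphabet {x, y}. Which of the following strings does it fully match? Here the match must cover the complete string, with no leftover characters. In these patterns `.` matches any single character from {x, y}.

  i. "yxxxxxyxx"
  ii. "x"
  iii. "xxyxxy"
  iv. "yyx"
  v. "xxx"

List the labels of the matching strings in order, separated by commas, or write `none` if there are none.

i → match
ii → no match — must end with "xx"
iii → no match — must end with "xx"
iv → no match — must end with "xx"
v → match

i, v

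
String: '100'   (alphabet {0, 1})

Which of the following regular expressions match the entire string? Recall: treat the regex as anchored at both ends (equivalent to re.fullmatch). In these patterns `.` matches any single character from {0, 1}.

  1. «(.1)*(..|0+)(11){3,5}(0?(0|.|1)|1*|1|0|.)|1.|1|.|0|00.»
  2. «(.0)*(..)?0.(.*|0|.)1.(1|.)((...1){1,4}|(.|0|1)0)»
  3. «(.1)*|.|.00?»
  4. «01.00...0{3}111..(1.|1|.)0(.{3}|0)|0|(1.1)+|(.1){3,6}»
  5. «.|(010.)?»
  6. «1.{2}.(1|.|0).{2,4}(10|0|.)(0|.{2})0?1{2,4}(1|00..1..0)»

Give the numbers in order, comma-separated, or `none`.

1 → no match
2 → no match
3 → match
4 → no match
5 → no match
6 → no match

3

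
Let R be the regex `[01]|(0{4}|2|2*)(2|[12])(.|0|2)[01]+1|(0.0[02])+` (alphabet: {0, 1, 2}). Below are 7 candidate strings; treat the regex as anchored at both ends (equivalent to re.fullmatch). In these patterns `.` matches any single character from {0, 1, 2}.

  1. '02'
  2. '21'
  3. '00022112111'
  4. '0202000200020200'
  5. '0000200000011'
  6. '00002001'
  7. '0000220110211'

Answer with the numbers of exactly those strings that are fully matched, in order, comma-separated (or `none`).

1 → no match
2 → no match
3 → no match
4 → match
5 → match
6 → match
7 → no match

4, 5, 6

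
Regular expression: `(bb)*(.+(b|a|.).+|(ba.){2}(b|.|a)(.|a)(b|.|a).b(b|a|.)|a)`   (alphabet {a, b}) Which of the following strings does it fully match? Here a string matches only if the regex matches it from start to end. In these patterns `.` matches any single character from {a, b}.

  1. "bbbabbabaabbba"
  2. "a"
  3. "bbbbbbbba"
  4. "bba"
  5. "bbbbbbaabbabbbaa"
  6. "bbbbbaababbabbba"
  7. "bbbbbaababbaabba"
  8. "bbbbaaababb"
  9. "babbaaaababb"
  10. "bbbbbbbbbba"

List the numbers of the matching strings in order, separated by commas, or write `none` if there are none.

1, 2, 3, 4, 5, 6, 7, 8, 9, 10

1 → match
2. "a" → match
3. "bbbbbbbba" → match
4. "bba" → match
5 → match
6 → match
7 → match
8. "bbbbaaababb" → match
9. "babbaaaababb" → match
10. "bbbbbbbbbba" → match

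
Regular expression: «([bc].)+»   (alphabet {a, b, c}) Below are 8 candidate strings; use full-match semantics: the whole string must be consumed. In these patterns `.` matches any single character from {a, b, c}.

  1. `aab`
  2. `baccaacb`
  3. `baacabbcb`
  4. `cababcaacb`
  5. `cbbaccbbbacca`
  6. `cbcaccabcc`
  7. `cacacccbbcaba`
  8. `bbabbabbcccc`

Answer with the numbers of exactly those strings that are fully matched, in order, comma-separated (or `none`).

1 → no match
2 → no match
3 → no match
4 → no match
5 → no match
6 → no match
7 → no match
8 → no match

none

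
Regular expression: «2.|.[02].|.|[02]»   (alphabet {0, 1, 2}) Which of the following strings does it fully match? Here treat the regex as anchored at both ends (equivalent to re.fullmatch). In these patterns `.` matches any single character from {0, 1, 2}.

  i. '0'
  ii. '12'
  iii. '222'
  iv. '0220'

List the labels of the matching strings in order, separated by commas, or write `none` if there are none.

i. '0' → match
ii. '12' → no match
iii. '222' → match
iv. '0220' → no match

i, iii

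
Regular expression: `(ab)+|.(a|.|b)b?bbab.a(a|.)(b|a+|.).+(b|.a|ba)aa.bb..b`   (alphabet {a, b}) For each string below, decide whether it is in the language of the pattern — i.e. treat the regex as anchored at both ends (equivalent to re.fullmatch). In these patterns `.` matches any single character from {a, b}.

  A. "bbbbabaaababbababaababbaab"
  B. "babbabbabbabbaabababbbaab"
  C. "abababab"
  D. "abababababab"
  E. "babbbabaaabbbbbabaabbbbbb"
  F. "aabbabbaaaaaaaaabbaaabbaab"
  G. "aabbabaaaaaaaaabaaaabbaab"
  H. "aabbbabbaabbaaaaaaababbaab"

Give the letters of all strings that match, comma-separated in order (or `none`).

A → no match
B → no match
C → match
D → match
E → match
F → match
G → match
H → no match

C, D, E, F, G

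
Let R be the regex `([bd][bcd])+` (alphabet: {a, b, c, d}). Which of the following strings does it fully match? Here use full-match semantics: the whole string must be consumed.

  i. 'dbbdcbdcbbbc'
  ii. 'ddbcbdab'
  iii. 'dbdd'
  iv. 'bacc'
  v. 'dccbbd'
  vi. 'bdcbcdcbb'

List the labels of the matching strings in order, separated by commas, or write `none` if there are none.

iii

i → no match
ii → no match
iii → match
iv → no match
v → no match
vi → no match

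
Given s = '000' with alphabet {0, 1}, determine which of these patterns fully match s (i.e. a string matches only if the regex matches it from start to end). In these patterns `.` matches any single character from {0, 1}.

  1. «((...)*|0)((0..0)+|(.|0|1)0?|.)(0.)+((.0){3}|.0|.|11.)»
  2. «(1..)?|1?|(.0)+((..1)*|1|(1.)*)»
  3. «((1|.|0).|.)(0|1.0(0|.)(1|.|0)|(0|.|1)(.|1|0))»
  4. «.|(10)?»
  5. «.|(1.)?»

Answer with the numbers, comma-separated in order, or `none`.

1 → no match
2 → no match
3 → match
4 → no match
5 → no match

3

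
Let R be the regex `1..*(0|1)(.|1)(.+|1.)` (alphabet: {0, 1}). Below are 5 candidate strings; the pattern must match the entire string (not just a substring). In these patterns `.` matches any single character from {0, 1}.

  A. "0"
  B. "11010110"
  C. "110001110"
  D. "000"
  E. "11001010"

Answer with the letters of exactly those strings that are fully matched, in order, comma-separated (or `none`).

B, C, E

A → no match — must start with "1"
B → match
C → match
D → no match — must start with "1"
E → match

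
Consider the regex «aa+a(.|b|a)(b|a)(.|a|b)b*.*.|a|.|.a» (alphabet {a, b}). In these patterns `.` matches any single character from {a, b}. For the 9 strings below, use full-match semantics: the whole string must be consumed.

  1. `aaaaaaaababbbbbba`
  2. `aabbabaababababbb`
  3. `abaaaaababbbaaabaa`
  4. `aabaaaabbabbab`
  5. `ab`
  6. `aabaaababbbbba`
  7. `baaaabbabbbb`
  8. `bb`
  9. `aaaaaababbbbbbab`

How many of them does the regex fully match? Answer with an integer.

2

1 → match
2 → no match
3 → no match
4 → no match
5 → no match
6 → no match
7 → no match
8 → no match
9 → match
Total matched: 2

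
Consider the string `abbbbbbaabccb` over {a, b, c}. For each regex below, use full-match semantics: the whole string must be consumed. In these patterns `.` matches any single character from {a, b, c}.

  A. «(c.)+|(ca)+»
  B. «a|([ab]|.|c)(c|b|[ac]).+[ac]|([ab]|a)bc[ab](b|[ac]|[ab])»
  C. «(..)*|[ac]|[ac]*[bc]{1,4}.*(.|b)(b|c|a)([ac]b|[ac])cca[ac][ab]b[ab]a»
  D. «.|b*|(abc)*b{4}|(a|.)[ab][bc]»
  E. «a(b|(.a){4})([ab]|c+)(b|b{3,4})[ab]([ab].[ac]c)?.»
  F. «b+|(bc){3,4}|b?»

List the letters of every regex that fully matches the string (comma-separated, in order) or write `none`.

A → no match
B → no match
C → no match
D → no match
E → match
F → no match

E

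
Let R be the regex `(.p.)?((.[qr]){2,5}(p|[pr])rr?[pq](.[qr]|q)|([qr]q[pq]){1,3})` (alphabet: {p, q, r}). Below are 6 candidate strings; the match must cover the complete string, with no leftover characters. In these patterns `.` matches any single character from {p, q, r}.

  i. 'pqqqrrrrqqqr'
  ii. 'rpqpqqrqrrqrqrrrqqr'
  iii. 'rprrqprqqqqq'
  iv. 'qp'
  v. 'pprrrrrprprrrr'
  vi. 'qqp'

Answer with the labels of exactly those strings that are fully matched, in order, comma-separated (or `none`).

i → no match
ii → match
iii → match
iv → no match
v → no match
vi → match

ii, iii, vi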